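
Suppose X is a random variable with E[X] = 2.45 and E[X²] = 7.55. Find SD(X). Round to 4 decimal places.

1.2440

Var(X) = 7.55 − (2.45)² = 1.5475
SD(X) = √1.5475 ≈ 1.2440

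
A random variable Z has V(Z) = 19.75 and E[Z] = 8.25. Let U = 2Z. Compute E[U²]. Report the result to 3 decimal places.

E[2Z] = 2·8.25 = 16.5
V(2Z) = (2)²·19.75 = 79
E[U²] = V(U) + (E[U])² = 79 + (16.5)² = 351.25

351.250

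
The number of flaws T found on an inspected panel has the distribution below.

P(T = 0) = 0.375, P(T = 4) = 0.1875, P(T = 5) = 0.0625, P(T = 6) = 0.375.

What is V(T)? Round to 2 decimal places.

E[T] = (0)(0.375) + (4)(0.1875) + (5)(0.0625) + (6)(0.375) = 3.3125
E[T²] = (0)²(0.375) + (4)²(0.1875) + (5)²(0.0625) + (6)²(0.375) = 18.0625
V(T) = E[T²] − (E[T])² = 18.0625 − (3.3125)² = 7.08984375

7.09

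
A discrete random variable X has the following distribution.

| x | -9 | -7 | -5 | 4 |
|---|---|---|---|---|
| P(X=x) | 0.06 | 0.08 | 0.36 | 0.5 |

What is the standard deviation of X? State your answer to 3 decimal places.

E[X] = (-9)(0.06) + (-7)(0.08) + (-5)(0.36) + (4)(0.5) = -0.9
E[X²] = (-9)²(0.06) + (-7)²(0.08) + (-5)²(0.36) + (4)²(0.5) = 25.78
Var(X) = E[X²] − (E[X])² = 25.78 − (-0.9)² = 24.97
sd(X) = √24.97 ≈ 4.997

4.997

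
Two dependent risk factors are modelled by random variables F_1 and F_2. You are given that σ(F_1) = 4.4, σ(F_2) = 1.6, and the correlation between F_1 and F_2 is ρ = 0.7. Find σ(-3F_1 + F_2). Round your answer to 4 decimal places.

12.1339

var(F_1) = (4.4)² = 19.36;  var(F_2) = (1.6)² = 2.56
cov(F_1,F_2) = ρ·σ(F_1)·σ(F_2) = 0.7·4.4·1.6 = 4.928
var(-3F_1 + F_2) = (-3)²·var(F_1) + (1)²·var(F_2) + 2·(-3)·(1)·cov(F_1,F_2)
= 9·19.36 + 1·2.56 + -6·4.928 = 147.232
σ(-3F_1 + F_2) = √147.232 ≈ 12.1339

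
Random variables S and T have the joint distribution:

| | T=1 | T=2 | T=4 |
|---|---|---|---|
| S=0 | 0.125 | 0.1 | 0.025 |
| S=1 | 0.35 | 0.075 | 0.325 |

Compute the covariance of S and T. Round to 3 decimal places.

E[S] = 0.75,  E[T] = 2.225
E[ST] = 1.8
cov(S,T) = E[ST] − E[S]E[T] = 1.8 − (0.75)(2.225) = 0.13125

0.131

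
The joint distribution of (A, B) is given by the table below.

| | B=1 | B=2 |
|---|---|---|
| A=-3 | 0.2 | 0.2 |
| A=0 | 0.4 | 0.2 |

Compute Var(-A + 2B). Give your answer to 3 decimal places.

3.600

E[A] = -1.2,  E[B] = 1.4,  E[AB] = -1.8
Var(A) = 3.6 − (-1.2)² = 2.16;  Var(B) = 2.2 − (1.4)² = 0.24
cov(A,B) = -1.8 − (-1.2)(1.4) = -0.12
Var(-A + 2B) = (-1)²·2.16 + (2)²·0.24 + 2·(-1)·(2)·-0.12 = 3.6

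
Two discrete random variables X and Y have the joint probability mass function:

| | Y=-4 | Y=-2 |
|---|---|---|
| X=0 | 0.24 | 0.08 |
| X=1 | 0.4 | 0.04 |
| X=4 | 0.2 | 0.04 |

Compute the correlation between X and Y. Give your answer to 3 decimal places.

-0.043

E[X] = 1.4,  E[Y] = -3.68
E[XY] = -5.2
Cov(X,Y) = E[XY] − E[X]E[Y] = -5.2 − (1.4)(-3.68) = -0.048
var(X) = 2.32,  var(Y) = 0.5376
ρ = -0.048 / √(2.32·0.5376) ≈ -0.043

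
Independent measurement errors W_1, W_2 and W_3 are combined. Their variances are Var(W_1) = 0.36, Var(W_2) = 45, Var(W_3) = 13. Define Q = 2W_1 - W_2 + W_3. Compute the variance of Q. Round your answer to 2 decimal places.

By independence, Var(Q) = (2)²Var(W_1) + (-1)²Var(W_2) + (1)²Var(W_3)
= (2)²·0.36 + (-1)²·45 + (1)²·13 = 59.44

59.44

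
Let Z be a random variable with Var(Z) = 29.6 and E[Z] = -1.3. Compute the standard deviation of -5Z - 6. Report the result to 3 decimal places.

Var(-5Z - 6) = (-5)²·29.6 = 740
sd(-5Z - 6) = √740 ≈ 27.203

27.203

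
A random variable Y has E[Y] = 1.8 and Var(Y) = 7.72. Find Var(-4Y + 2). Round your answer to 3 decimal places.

123.520

Var(-4Y + 2) = (-4)²·Var(Y) = 16·7.72 = 123.52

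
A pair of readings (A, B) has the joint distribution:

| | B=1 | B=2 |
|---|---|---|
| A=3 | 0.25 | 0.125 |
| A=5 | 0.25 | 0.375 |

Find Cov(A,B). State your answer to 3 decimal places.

E[A] = 4.25,  E[B] = 1.5
E[AB] = 6.5
Cov(A,B) = E[AB] − E[A]E[B] = 6.5 − (4.25)(1.5) = 0.125

0.125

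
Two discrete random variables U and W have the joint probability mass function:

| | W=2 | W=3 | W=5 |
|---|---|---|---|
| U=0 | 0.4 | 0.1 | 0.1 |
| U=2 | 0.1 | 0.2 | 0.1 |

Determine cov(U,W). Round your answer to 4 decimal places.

0.2800

E[U] = 0.8,  E[W] = 2.9
E[UW] = 2.6
cov(U,W) = E[UW] − E[U]E[W] = 2.6 − (0.8)(2.9) = 0.28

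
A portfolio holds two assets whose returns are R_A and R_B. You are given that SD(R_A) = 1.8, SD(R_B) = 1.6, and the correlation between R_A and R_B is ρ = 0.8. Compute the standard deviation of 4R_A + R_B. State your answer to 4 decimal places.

8.5342

var(R_A) = (1.8)² = 3.24;  var(R_B) = (1.6)² = 2.56
Cov(R_A,R_B) = ρ·SD(R_A)·SD(R_B) = 0.8·1.8·1.6 = 2.304
var(4R_A + R_B) = (4)²·var(R_A) + (1)²·var(R_B) + 2·(4)·(1)·Cov(R_A,R_B)
= 16·3.24 + 1·2.56 + 8·2.304 = 72.832
SD(4R_A + R_B) = √72.832 ≈ 8.5342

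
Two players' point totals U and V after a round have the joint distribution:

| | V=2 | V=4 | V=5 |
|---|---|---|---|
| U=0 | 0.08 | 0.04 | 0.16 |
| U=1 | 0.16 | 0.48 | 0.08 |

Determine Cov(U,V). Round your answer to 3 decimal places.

E[U] = 0.72,  E[V] = 3.76
E[UV] = 2.64
Cov(U,V) = E[UV] − E[U]E[V] = 2.64 − (0.72)(3.76) = -0.0672

-0.067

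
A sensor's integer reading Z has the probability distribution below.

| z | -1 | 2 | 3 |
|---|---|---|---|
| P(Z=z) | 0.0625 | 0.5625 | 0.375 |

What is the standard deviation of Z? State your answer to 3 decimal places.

0.950

E[Z] = (-1)(0.0625) + (2)(0.5625) + (3)(0.375) = 2.1875
E[Z²] = (-1)²(0.0625) + (2)²(0.5625) + (3)²(0.375) = 5.6875
V(Z) = E[Z²] − (E[Z])² = 5.6875 − (2.1875)² = 0.90234375
sd(Z) = √0.90234375 ≈ 0.950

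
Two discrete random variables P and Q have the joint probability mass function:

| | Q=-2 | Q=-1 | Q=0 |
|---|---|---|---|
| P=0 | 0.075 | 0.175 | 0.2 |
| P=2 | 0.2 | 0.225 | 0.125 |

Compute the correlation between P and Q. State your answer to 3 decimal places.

-0.267

E[P] = 1.1,  E[Q] = -0.95
E[PQ] = -1.25
cov(P,Q) = E[PQ] − E[P]E[Q] = -1.25 − (1.1)(-0.95) = -0.205
Var(P) = 0.99,  Var(Q) = 0.5975
ρ = -0.205 / √(0.99·0.5975) ≈ -0.267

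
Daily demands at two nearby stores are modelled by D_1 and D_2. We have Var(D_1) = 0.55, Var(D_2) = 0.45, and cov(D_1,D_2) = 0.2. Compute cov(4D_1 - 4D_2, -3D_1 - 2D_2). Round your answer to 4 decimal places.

cov(4D_1 - 4D_2, -3D_1 - 2D_2) = (4)(-3)Var(D_1) + (-4)(-2)Var(D_2) + [(4)(-2) + (-4)(-3)]cov(D_1,D_2)
= -12·0.55 + 8·0.45 + 4·0.2 = -2.2

-2.2000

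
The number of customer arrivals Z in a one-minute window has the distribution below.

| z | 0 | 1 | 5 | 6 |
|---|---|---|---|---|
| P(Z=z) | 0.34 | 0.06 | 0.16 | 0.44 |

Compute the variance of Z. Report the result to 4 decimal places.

E[Z] = (0)(0.34) + (1)(0.06) + (5)(0.16) + (6)(0.44) = 3.5
E[Z²] = (0)²(0.34) + (1)²(0.06) + (5)²(0.16) + (6)²(0.44) = 19.9
V(Z) = E[Z²] − (E[Z])² = 19.9 − (3.5)² = 7.65

7.6500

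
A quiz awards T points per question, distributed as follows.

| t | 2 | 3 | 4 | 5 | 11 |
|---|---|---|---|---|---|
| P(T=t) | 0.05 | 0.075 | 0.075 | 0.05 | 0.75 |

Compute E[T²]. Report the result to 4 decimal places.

E[T²] = (2)²(0.05) + (3)²(0.075) + (4)²(0.075) + (5)²(0.05) + (11)²(0.75) = 94.075

94.0750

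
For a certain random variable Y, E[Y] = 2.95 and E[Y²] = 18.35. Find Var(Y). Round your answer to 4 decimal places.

Var(Y) = 18.35 − (2.95)² = 9.6475

9.6475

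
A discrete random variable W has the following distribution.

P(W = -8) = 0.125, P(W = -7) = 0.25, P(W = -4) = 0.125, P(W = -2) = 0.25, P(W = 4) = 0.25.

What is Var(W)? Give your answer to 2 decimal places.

19.69

E[W] = (-8)(0.125) + (-7)(0.25) + (-4)(0.125) + (-2)(0.25) + (4)(0.25) = -2.75
E[W²] = (-8)²(0.125) + (-7)²(0.25) + (-4)²(0.125) + (-2)²(0.25) + (4)²(0.25) = 27.25
Var(W) = E[W²] − (E[W])² = 27.25 − (-2.75)² = 19.6875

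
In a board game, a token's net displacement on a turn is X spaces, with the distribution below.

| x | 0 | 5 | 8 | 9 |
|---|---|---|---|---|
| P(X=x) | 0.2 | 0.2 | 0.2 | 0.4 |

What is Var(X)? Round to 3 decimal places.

E[X] = (0)(0.2) + (5)(0.2) + (8)(0.2) + (9)(0.4) = 6.2
E[X²] = (0)²(0.2) + (5)²(0.2) + (8)²(0.2) + (9)²(0.4) = 50.2
Var(X) = E[X²] − (E[X])² = 50.2 − (6.2)² = 11.76

11.760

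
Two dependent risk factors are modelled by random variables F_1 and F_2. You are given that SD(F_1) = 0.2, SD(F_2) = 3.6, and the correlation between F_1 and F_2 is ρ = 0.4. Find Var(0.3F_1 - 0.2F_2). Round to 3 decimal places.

Var(F_1) = (0.2)² = 0.04;  Var(F_2) = (3.6)² = 12.96
cov(F_1,F_2) = ρ·SD(F_1)·SD(F_2) = 0.4·0.2·3.6 = 0.288
Var(0.3F_1 - 0.2F_2) = (0.3)²·Var(F_1) + (-0.2)²·Var(F_2) + 2·(0.3)·(-0.2)·cov(F_1,F_2)
= 0.09·0.04 + 0.04·12.96 + -0.12·0.288 = 0.48744

0.487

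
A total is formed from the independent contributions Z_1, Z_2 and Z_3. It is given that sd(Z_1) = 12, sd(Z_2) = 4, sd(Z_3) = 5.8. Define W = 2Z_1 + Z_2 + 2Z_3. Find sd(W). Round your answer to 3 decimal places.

26.955

V(Z_1) = 144, V(Z_2) = 16, V(Z_3) = 33.64
By independence, V(W) = (2)²V(Z_1) + (1)²V(Z_2) + (2)²V(Z_3)
= (2)²·144 + (1)²·16 + (2)²·33.64 = 726.56
sd(W) = √726.56 ≈ 26.955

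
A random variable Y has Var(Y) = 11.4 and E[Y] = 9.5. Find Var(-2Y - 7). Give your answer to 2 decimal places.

45.60

Var(-2Y - 7) = (-2)²·Var(Y) = 4·11.4 = 45.6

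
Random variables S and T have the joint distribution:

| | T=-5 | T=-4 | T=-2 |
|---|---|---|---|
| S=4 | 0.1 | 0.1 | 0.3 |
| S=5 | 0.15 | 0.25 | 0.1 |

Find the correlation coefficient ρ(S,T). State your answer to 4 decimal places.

-0.3617

E[S] = 4.5,  E[T] = -3.45
E[ST] = -15.75
cov(S,T) = E[ST] − E[S]E[T] = -15.75 − (4.5)(-3.45) = -0.225
var(S) = 0.25,  var(T) = 1.5475
ρ = -0.225 / √(0.25·1.5475) ≈ -0.3617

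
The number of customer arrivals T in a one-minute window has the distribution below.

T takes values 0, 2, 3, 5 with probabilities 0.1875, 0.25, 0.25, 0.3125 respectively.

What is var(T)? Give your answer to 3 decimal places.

E[T] = (0)(0.1875) + (2)(0.25) + (3)(0.25) + (5)(0.3125) = 2.8125
E[T²] = (0)²(0.1875) + (2)²(0.25) + (3)²(0.25) + (5)²(0.3125) = 11.0625
var(T) = E[T²] − (E[T])² = 11.0625 − (2.8125)² = 3.15234375

3.152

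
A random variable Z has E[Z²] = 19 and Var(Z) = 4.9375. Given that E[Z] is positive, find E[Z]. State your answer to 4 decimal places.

3.7500

(E[Z])² = E[Z²] − Var(Z) = 19 − 4.9375 = 14.0625
E[Z] = √14.0625 = 3.75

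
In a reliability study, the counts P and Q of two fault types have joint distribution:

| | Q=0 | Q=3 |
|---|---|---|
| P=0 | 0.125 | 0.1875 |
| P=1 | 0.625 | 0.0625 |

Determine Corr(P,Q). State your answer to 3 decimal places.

-0.545

E[P] = 0.6875,  E[Q] = 0.75
E[PQ] = 0.1875
Cov(P,Q) = E[PQ] − E[P]E[Q] = 0.1875 − (0.6875)(0.75) = -0.328125
V(P) = 0.21484375,  V(Q) = 1.6875
ρ = -0.328125 / √(0.21484375·1.6875) ≈ -0.545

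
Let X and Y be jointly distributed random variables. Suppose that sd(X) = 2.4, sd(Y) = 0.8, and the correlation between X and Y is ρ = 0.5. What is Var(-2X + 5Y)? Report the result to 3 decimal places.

Var(X) = (2.4)² = 5.76;  Var(Y) = (0.8)² = 0.64
cov(X,Y) = ρ·sd(X)·sd(Y) = 0.5·2.4·0.8 = 0.96
Var(-2X + 5Y) = (-2)²·Var(X) + (5)²·Var(Y) + 2·(-2)·(5)·cov(X,Y)
= 4·5.76 + 25·0.64 + -20·0.96 = 19.84

19.840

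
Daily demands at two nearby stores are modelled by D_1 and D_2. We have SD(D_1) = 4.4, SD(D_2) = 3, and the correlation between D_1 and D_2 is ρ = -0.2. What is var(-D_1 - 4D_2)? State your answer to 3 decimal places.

142.240

var(D_1) = (4.4)² = 19.36;  var(D_2) = (3)² = 9
cov(D_1,D_2) = ρ·SD(D_1)·SD(D_2) = -0.2·4.4·3 = -2.64
var(-D_1 - 4D_2) = (-1)²·var(D_1) + (-4)²·var(D_2) + 2·(-1)·(-4)·cov(D_1,D_2)
= 1·19.36 + 16·9 + 8·-2.64 = 142.24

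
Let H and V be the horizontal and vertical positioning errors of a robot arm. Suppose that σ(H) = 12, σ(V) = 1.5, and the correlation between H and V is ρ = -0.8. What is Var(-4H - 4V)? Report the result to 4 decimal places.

Var(H) = (12)² = 144;  Var(V) = (1.5)² = 2.25
Cov(H,V) = ρ·σ(H)·σ(V) = -0.8·12·1.5 = -14.4
Var(-4H - 4V) = (-4)²·Var(H) + (-4)²·Var(V) + 2·(-4)·(-4)·Cov(H,V)
= 16·144 + 16·2.25 + 32·-14.4 = 1879.2

1879.2000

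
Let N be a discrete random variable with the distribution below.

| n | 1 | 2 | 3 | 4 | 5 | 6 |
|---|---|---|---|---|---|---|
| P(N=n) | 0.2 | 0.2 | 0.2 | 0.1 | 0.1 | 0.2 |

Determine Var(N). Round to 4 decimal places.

E[N] = (1)(0.2) + (2)(0.2) + (3)(0.2) + (4)(0.1) + (5)(0.1) + (6)(0.2) = 3.3
E[N²] = (1)²(0.2) + (2)²(0.2) + (3)²(0.2) + (4)²(0.1) + (5)²(0.1) + (6)²(0.2) = 14.1
Var(N) = E[N²] − (E[N])² = 14.1 − (3.3)² = 3.21

3.2100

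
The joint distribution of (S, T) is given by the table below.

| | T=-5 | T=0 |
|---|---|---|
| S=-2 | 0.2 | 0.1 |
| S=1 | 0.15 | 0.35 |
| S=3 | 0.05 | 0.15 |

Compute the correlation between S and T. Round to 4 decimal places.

0.3397

E[S] = 0.5,  E[T] = -2
E[ST] = 0.5
cov(S,T) = E[ST] − E[S]E[T] = 0.5 − (0.5)(-2) = 1.5
var(S) = 3.25,  var(T) = 6
ρ = 1.5 / √(3.25·6) ≈ 0.3397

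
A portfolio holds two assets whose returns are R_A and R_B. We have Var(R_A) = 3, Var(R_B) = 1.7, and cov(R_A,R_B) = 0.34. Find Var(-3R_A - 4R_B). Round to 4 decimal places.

62.3600

Var(-3R_A - 4R_B) = (-3)²·Var(R_A) + (-4)²·Var(R_B) + 2·(-3)·(-4)·cov(R_A,R_B)
= 9·3 + 16·1.7 + 24·0.34 = 62.36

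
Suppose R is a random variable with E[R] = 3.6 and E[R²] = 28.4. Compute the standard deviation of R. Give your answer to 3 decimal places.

3.929

Var(R) = 28.4 − (3.6)² = 15.44
SD(R) = √15.44 ≈ 3.929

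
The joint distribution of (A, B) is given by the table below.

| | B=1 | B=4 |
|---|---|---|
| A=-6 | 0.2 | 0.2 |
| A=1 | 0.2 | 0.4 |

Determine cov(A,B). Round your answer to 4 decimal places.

0.8400

E[A] = -1.8,  E[B] = 2.8
E[AB] = -4.2
cov(A,B) = E[AB] − E[A]E[B] = -4.2 − (-1.8)(2.8) = 0.84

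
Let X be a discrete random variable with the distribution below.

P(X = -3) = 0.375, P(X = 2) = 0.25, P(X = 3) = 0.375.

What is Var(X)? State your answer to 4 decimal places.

E[X] = (-3)(0.375) + (2)(0.25) + (3)(0.375) = 0.5
E[X²] = (-3)²(0.375) + (2)²(0.25) + (3)²(0.375) = 7.75
Var(X) = E[X²] − (E[X])² = 7.75 − (0.5)² = 7.5

7.5000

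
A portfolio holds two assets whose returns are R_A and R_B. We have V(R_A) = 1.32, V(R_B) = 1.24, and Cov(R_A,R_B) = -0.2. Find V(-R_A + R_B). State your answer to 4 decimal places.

2.9600

V(-R_A + R_B) = (-1)²·V(R_A) + (1)²·V(R_B) + 2·(-1)·(1)·Cov(R_A,R_B)
= 1·1.32 + 1·1.24 + -2·-0.2 = 2.96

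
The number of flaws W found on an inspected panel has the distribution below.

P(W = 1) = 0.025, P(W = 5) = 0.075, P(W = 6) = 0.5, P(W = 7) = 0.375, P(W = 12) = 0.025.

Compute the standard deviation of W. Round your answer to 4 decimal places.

1.3673

E[W] = (1)(0.025) + (5)(0.075) + (6)(0.5) + (7)(0.375) + (12)(0.025) = 6.325
E[W²] = (1)²(0.025) + (5)²(0.075) + (6)²(0.5) + (7)²(0.375) + (12)²(0.025) = 41.875
var(W) = E[W²] − (E[W])² = 41.875 − (6.325)² = 1.869375
σ(W) = √1.869375 ≈ 1.3673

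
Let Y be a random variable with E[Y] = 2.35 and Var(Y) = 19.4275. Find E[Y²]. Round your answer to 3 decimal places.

24.950

E[Y²] = Var(Y) + (E[Y])² = 19.4275 + (2.35)² = 24.95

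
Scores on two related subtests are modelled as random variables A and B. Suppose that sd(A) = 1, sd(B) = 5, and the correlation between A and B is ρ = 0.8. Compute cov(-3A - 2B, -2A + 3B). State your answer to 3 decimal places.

Var(A) = (1)² = 1;  Var(B) = (5)² = 25
cov(A,B) = ρ·sd(A)·sd(B) = 0.8·1·5 = 4
cov(-3A - 2B, -2A + 3B) = (-3)(-2)Var(A) + (-2)(3)Var(B) + [(-3)(3) + (-2)(-2)]cov(A,B)
= 6·1 + -6·25 + -5·4 = -164

-164.000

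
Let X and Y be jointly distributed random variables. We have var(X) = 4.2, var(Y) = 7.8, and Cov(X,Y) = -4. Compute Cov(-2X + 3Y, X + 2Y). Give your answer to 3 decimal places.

42.400

Cov(-2X + 3Y, X + 2Y) = (-2)(1)var(X) + (3)(2)var(Y) + [(-2)(2) + (3)(1)]Cov(X,Y)
= -2·4.2 + 6·7.8 + -1·-4 = 42.4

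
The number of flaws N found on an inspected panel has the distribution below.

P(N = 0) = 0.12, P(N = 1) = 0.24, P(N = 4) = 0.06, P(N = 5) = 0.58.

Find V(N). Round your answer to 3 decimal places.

4.276

E[N] = (0)(0.12) + (1)(0.24) + (4)(0.06) + (5)(0.58) = 3.38
E[N²] = (0)²(0.12) + (1)²(0.24) + (4)²(0.06) + (5)²(0.58) = 15.7
V(N) = E[N²] − (E[N])² = 15.7 − (3.38)² = 4.2756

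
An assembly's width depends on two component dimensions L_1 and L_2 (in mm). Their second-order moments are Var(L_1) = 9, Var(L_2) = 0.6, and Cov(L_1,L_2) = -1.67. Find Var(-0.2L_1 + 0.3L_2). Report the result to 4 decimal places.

0.6144

Var(-0.2L_1 + 0.3L_2) = (-0.2)²·Var(L_1) + (0.3)²·Var(L_2) + 2·(-0.2)·(0.3)·Cov(L_1,L_2)
= 0.04·9 + 0.09·0.6 + -0.12·-1.67 = 0.6144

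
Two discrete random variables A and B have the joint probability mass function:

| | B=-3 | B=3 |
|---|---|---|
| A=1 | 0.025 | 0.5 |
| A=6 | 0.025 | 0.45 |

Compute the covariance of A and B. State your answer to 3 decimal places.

E[A] = 3.375,  E[B] = 2.7
E[AB] = 9.075
Cov(A,B) = E[AB] − E[A]E[B] = 9.075 − (3.375)(2.7) = -0.0375

-0.038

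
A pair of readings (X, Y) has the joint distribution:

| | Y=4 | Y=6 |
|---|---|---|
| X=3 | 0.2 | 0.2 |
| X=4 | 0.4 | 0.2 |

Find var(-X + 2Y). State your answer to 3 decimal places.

4.400

E[X] = 3.6,  E[Y] = 4.8,  E[XY] = 17.2
var(X) = 13.2 − (3.6)² = 0.24;  var(Y) = 24 − (4.8)² = 0.96
cov(X,Y) = 17.2 − (3.6)(4.8) = -0.08
var(-X + 2Y) = (-1)²·0.24 + (2)²·0.96 + 2·(-1)·(2)·-0.08 = 4.4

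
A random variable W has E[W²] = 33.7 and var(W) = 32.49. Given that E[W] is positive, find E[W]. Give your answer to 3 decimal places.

1.100

(E[W])² = E[W²] − var(W) = 33.7 − 32.49 = 1.21
E[W] = √1.21 = 1.1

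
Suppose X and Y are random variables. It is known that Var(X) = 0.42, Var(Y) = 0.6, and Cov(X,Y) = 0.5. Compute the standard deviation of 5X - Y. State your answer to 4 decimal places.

2.4698

Var(5X - Y) = (5)²·Var(X) + (-1)²·Var(Y) + 2·(5)·(-1)·Cov(X,Y)
= 25·0.42 + 1·0.6 + -10·0.5 = 6.1
σ(5X - Y) = √6.1 ≈ 2.4698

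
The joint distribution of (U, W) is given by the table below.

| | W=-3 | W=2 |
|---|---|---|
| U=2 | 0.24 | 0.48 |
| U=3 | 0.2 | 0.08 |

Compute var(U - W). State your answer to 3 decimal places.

7.130

E[U] = 2.28,  E[W] = -0.2,  E[UW] = -0.84
var(U) = 5.4 − (2.28)² = 0.2016;  var(W) = 6.2 − (-0.2)² = 6.16
Cov(U,W) = -0.84 − (2.28)(-0.2) = -0.384
var(U - W) = (1)²·0.2016 + (-1)²·6.16 + 2·(1)·(-1)·-0.384 = 7.1296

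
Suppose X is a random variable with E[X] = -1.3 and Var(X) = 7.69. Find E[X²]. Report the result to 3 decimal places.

E[X²] = Var(X) + (E[X])² = 7.69 + (-1.3)² = 9.38

9.380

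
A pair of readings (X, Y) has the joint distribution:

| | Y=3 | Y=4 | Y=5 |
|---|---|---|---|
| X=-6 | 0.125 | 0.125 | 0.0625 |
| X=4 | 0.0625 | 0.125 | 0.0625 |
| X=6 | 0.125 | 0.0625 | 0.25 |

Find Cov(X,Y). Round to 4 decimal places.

1.0156

E[X] = 1.75,  E[Y] = 4.0625
E[XY] = 8.125
Cov(X,Y) = E[XY] − E[X]E[Y] = 8.125 − (1.75)(4.0625) = 1.015625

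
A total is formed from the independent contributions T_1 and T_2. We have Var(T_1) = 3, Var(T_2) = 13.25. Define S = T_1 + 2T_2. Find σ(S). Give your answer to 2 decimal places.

7.48

By independence, Var(S) = (1)²Var(T_1) + (2)²Var(T_2)
= (1)²·3 + (2)²·13.25 = 56
σ(S) = √56 ≈ 7.48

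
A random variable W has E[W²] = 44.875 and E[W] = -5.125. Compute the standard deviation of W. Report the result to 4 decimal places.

4.3139

Var(W) = 44.875 − (-5.125)² = 18.609375
SD(W) = √18.609375 ≈ 4.3139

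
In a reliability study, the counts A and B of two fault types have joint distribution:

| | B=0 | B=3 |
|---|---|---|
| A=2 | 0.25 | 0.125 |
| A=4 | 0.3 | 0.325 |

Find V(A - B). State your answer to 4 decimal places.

E[A] = 3.25,  E[B] = 1.35,  E[AB] = 4.65
V(A) = 11.5 − (3.25)² = 0.9375;  V(B) = 4.05 − (1.35)² = 2.2275
Cov(A,B) = 4.65 − (3.25)(1.35) = 0.2625
V(A - B) = (1)²·0.9375 + (-1)²·2.2275 + 2·(1)·(-1)·0.2625 = 2.64

2.6400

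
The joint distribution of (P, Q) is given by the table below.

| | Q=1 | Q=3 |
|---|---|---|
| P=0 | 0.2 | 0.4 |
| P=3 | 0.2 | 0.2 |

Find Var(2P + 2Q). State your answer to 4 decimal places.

E[P] = 1.2,  E[Q] = 2.2,  E[PQ] = 2.4
Var(P) = 3.6 − (1.2)² = 2.16;  Var(Q) = 5.8 − (2.2)² = 0.96
Cov(P,Q) = 2.4 − (1.2)(2.2) = -0.24
Var(2P + 2Q) = (2)²·2.16 + (2)²·0.96 + 2·(2)·(2)·-0.24 = 10.56

10.5600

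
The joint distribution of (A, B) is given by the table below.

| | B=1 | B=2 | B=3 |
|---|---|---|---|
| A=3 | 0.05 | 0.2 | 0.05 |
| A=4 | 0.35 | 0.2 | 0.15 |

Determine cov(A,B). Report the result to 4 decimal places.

-0.0600

E[A] = 3.7,  E[B] = 1.8
E[AB] = 6.6
cov(A,B) = E[AB] − E[A]E[B] = 6.6 − (3.7)(1.8) = -0.06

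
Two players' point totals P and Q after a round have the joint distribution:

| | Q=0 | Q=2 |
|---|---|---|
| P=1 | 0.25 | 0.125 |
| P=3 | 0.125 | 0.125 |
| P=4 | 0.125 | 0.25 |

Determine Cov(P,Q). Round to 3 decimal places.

0.375

E[P] = 2.625,  E[Q] = 1
E[PQ] = 3
Cov(P,Q) = E[PQ] − E[P]E[Q] = 3 − (2.625)(1) = 0.375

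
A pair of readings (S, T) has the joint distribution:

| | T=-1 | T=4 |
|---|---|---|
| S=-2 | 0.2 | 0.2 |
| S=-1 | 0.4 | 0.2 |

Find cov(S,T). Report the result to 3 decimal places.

E[S] = -1.4,  E[T] = 1
E[ST] = -1.6
cov(S,T) = E[ST] − E[S]E[T] = -1.6 − (-1.4)(1) = -0.2

-0.200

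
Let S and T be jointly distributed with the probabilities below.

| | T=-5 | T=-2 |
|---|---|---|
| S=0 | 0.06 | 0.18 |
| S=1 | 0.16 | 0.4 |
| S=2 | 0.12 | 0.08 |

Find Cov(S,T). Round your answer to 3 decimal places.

-0.221

E[S] = 0.96,  E[T] = -3.02
E[ST] = -3.12
Cov(S,T) = E[ST] − E[S]E[T] = -3.12 − (0.96)(-3.02) = -0.2208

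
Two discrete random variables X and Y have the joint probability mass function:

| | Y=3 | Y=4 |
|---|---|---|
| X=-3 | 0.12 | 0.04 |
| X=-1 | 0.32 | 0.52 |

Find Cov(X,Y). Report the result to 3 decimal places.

E[X] = -1.32,  E[Y] = 3.56
E[XY] = -4.6
Cov(X,Y) = E[XY] − E[X]E[Y] = -4.6 − (-1.32)(3.56) = 0.0992

0.099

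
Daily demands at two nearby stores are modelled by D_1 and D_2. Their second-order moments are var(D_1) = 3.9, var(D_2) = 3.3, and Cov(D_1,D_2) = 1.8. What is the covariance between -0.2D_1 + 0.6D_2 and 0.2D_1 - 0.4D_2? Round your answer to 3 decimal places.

-0.588

Cov(-0.2D_1 + 0.6D_2, 0.2D_1 - 0.4D_2) = (-0.2)(0.2)var(D_1) + (0.6)(-0.4)var(D_2) + [(-0.2)(-0.4) + (0.6)(0.2)]Cov(D_1,D_2)
= -0.04·3.9 + -0.24·3.3 + 0.2·1.8 = -0.588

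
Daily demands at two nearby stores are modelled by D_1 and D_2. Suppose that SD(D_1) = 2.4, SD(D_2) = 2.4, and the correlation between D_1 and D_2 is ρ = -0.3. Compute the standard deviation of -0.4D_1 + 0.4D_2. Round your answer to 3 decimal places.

1.548

Var(D_1) = (2.4)² = 5.76;  Var(D_2) = (2.4)² = 5.76
cov(D_1,D_2) = ρ·SD(D_1)·SD(D_2) = -0.3·2.4·2.4 = -1.728
Var(-0.4D_1 + 0.4D_2) = (-0.4)²·Var(D_1) + (0.4)²·Var(D_2) + 2·(-0.4)·(0.4)·cov(D_1,D_2)
= 0.16·5.76 + 0.16·5.76 + -0.32·-1.728 = 2.39616
SD(-0.4D_1 + 0.4D_2) = √2.39616 ≈ 1.548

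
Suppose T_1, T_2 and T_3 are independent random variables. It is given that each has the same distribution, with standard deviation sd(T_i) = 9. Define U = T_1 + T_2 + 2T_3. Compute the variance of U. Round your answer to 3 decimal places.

var(T_i) = (9)² = 81
By independence, var(U) = (1)²var(T_1) + (1)²var(T_2) + (2)²var(T_3)
= (1)²·81 + (1)²·81 + (2)²·81 = 486

486.000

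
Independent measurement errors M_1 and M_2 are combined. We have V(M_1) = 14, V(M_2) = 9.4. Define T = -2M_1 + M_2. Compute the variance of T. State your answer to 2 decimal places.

65.40

By independence, V(T) = (-2)²V(M_1) + (1)²V(M_2)
= (-2)²·14 + (1)²·9.4 = 65.4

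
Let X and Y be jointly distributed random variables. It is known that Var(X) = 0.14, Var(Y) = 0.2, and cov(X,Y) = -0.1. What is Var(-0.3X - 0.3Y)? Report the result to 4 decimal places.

0.0126

Var(-0.3X - 0.3Y) = (-0.3)²·Var(X) + (-0.3)²·Var(Y) + 2·(-0.3)·(-0.3)·cov(X,Y)
= 0.09·0.14 + 0.09·0.2 + 0.18·-0.1 = 0.0126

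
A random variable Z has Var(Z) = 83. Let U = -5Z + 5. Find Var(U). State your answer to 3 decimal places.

2075.000

Var(-5Z + 5) = (-5)²·Var(Z) = 25·83 = 2075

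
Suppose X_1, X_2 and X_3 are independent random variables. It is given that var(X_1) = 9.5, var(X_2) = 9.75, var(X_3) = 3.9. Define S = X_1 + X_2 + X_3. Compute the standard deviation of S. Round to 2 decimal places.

By independence, var(S) = (1)²var(X_1) + (1)²var(X_2) + (1)²var(X_3)
= (1)²·9.5 + (1)²·9.75 + (1)²·3.9 = 23.15
σ(S) = √23.15 ≈ 4.81

4.81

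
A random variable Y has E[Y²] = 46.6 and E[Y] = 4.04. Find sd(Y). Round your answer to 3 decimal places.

V(Y) = 46.6 − (4.04)² = 30.2784
sd(Y) = √30.2784 ≈ 5.503

5.503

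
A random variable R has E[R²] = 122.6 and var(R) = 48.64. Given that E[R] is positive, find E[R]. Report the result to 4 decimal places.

(E[R])² = E[R²] − var(R) = 122.6 − 48.64 = 73.96
E[R] = √73.96 = 8.6

8.6000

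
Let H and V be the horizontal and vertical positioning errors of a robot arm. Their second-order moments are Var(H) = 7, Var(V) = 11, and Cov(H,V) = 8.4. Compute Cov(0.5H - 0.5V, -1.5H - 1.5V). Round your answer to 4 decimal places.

3.0000

Cov(0.5H - 0.5V, -1.5H - 1.5V) = (0.5)(-1.5)Var(H) + (-0.5)(-1.5)Var(V) + [(0.5)(-1.5) + (-0.5)(-1.5)]Cov(H,V)
= -0.75·7 + 0.75·11 + 0·8.4 = 3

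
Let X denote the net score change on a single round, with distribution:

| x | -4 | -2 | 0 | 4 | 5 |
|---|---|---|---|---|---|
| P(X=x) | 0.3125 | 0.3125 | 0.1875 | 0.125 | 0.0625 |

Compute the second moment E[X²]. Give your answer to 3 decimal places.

9.813

E[X²] = (-4)²(0.3125) + (-2)²(0.3125) + (0)²(0.1875) + (4)²(0.125) + (5)²(0.0625) = 9.8125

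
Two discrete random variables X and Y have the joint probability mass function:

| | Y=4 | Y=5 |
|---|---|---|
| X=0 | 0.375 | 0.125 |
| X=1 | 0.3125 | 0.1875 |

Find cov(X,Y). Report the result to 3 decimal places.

0.031

E[X] = 0.5,  E[Y] = 4.3125
E[XY] = 2.1875
cov(X,Y) = E[XY] − E[X]E[Y] = 2.1875 − (0.5)(4.3125) = 0.03125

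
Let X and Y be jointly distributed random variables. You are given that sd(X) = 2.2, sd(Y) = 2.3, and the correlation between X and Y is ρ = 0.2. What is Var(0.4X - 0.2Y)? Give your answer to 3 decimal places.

Var(X) = (2.2)² = 4.84;  Var(Y) = (2.3)² = 5.29
cov(X,Y) = ρ·sd(X)·sd(Y) = 0.2·2.2·2.3 = 1.012
Var(0.4X - 0.2Y) = (0.4)²·Var(X) + (-0.2)²·Var(Y) + 2·(0.4)·(-0.2)·cov(X,Y)
= 0.16·4.84 + 0.04·5.29 + -0.16·1.012 = 0.82408

0.824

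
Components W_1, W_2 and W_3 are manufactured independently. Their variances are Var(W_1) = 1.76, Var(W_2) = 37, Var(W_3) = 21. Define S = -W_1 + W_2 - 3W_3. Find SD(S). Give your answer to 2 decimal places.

By independence, Var(S) = (-1)²Var(W_1) + (1)²Var(W_2) + (-3)²Var(W_3)
= (-1)²·1.76 + (1)²·37 + (-3)²·21 = 227.76
SD(S) = √227.76 ≈ 15.09

15.09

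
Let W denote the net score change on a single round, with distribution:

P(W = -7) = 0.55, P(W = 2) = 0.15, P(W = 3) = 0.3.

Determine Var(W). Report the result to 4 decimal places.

23.2275

E[W] = (-7)(0.55) + (2)(0.15) + (3)(0.3) = -2.65
E[W²] = (-7)²(0.55) + (2)²(0.15) + (3)²(0.3) = 30.25
Var(W) = E[W²] − (E[W])² = 30.25 − (-2.65)² = 23.2275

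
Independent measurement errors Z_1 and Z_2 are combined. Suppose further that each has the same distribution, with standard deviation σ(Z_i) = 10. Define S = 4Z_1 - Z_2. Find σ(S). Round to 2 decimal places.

41.23

var(Z_i) = (10)² = 100
By independence, var(S) = (4)²var(Z_1) + (-1)²var(Z_2)
= (4)²·100 + (-1)²·100 = 1700
σ(S) = √1700 ≈ 41.23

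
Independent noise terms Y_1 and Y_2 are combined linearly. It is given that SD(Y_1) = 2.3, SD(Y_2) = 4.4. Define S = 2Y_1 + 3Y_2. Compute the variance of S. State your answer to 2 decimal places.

Var(Y_1) = 5.29, Var(Y_2) = 19.36
By independence, Var(S) = (2)²Var(Y_1) + (3)²Var(Y_2)
= (2)²·5.29 + (3)²·19.36 = 195.4

195.40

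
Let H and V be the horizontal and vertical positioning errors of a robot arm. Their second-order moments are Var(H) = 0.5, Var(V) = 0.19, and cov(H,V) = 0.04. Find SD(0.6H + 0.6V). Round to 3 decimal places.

0.526

Var(0.6H + 0.6V) = (0.6)²·Var(H) + (0.6)²·Var(V) + 2·(0.6)·(0.6)·cov(H,V)
= 0.36·0.5 + 0.36·0.19 + 0.72·0.04 = 0.2772
SD(0.6H + 0.6V) = √0.2772 ≈ 0.526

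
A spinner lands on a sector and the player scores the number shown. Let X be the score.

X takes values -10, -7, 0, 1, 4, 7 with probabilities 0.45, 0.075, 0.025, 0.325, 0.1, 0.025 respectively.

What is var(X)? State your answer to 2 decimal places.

E[X] = (-10)(0.45) + (-7)(0.075) + (0)(0.025) + (1)(0.325) + (4)(0.1) + (7)(0.025) = -4.125
E[X²] = (-10)²(0.45) + (-7)²(0.075) + (0)²(0.025) + (1)²(0.325) + (4)²(0.1) + (7)²(0.025) = 51.825
var(X) = E[X²] − (E[X])² = 51.825 − (-4.125)² = 34.809375

34.81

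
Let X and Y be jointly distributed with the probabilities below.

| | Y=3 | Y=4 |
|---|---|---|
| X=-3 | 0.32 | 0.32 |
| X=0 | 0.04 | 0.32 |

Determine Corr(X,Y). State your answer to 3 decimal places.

E[X] = -1.92,  E[Y] = 3.64
E[XY] = -6.72
Cov(X,Y) = E[XY] − E[X]E[Y] = -6.72 − (-1.92)(3.64) = 0.2688
Var(X) = 2.0736,  Var(Y) = 0.2304
ρ = 0.2688 / √(2.0736·0.2304) ≈ 0.389

0.389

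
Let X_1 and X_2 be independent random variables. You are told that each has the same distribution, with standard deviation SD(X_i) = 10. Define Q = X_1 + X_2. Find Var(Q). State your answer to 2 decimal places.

200.00

Var(X_i) = (10)² = 100
By independence, Var(Q) = (1)²Var(X_1) + (1)²Var(X_2)
= (1)²·100 + (1)²·100 = 200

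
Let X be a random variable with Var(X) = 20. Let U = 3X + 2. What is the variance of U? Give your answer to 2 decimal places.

180.00

Var(3X + 2) = (3)²·Var(X) = 9·20 = 180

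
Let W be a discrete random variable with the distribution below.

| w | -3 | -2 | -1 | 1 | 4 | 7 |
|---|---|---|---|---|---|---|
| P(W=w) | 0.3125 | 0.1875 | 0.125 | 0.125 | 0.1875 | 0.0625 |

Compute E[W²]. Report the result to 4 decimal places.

E[W²] = (-3)²(0.3125) + (-2)²(0.1875) + (-1)²(0.125) + (1)²(0.125) + (4)²(0.1875) + (7)²(0.0625) = 9.875

9.8750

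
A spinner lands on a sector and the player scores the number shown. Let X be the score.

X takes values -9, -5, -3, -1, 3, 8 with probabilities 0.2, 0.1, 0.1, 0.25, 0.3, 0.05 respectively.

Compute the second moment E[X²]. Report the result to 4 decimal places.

25.7500

E[X²] = (-9)²(0.2) + (-5)²(0.1) + (-3)²(0.1) + (-1)²(0.25) + (3)²(0.3) + (8)²(0.05) = 25.75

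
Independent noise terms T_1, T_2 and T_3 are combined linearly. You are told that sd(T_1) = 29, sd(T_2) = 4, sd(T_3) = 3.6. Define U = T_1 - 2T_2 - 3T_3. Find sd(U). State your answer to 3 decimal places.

31.963

V(T_1) = 841, V(T_2) = 16, V(T_3) = 12.96
By independence, V(U) = (1)²V(T_1) + (-2)²V(T_2) + (-3)²V(T_3)
= (1)²·841 + (-2)²·16 + (-3)²·12.96 = 1021.64
sd(U) = √1021.64 ≈ 31.963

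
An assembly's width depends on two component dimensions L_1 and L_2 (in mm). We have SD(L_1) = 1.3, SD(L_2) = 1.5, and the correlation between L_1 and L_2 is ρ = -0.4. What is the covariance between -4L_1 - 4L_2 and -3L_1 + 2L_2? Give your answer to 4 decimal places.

Var(L_1) = (1.3)² = 1.69;  Var(L_2) = (1.5)² = 2.25
cov(L_1,L_2) = ρ·SD(L_1)·SD(L_2) = -0.4·1.3·1.5 = -0.78
cov(-4L_1 - 4L_2, -3L_1 + 2L_2) = (-4)(-3)Var(L_1) + (-4)(2)Var(L_2) + [(-4)(2) + (-4)(-3)]cov(L_1,L_2)
= 12·1.69 + -8·2.25 + 4·-0.78 = -0.84

-0.8400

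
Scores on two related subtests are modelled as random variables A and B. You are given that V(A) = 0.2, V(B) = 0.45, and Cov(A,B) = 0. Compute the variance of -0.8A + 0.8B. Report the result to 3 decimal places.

0.416

V(-0.8A + 0.8B) = (-0.8)²·V(A) + (0.8)²·V(B) + 2·(-0.8)·(0.8)·Cov(A,B)
= 0.64·0.2 + 0.64·0.45 + -1.28·0 = 0.416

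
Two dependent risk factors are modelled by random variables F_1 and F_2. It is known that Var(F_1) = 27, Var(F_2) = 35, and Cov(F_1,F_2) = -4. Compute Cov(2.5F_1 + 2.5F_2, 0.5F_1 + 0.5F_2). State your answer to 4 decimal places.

Cov(2.5F_1 + 2.5F_2, 0.5F_1 + 0.5F_2) = (2.5)(0.5)Var(F_1) + (2.5)(0.5)Var(F_2) + [(2.5)(0.5) + (2.5)(0.5)]Cov(F_1,F_2)
= 1.25·27 + 1.25·35 + 2.5·-4 = 67.5

67.5000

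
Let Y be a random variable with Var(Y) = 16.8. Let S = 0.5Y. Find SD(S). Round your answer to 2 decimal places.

Var(0.5Y) = (0.5)²·16.8 = 4.2
SD(S) = √4.2 ≈ 2.05

2.05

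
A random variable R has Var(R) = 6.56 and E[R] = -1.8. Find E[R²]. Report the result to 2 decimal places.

9.80

E[R²] = Var(R) + (E[R])² = 6.56 + (-1.8)² = 9.8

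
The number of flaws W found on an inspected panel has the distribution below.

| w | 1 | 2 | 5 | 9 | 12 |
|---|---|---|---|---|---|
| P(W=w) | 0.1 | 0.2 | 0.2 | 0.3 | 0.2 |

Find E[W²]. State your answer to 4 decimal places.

59.0000

E[W²] = (1)²(0.1) + (2)²(0.2) + (5)²(0.2) + (9)²(0.3) + (12)²(0.2) = 59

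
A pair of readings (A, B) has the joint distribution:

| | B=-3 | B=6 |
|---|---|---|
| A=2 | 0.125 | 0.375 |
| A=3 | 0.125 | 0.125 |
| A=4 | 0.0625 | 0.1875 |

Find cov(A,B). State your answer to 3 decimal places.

E[A] = 2.75,  E[B] = 3.1875
E[AB] = 8.625
cov(A,B) = E[AB] − E[A]E[B] = 8.625 − (2.75)(3.1875) = -0.140625

-0.141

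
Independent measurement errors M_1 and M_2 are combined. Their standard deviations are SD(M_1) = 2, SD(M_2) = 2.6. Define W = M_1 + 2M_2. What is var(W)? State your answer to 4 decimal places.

31.0400

var(M_1) = 4, var(M_2) = 6.76
By independence, var(W) = (1)²var(M_1) + (2)²var(M_2)
= (1)²·4 + (2)²·6.76 = 31.04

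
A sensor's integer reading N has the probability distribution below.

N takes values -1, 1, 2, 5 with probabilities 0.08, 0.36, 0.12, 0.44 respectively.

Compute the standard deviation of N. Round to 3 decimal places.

2.126

E[N] = (-1)(0.08) + (1)(0.36) + (2)(0.12) + (5)(0.44) = 2.72
E[N²] = (-1)²(0.08) + (1)²(0.36) + (2)²(0.12) + (5)²(0.44) = 11.92
V(N) = E[N²] − (E[N])² = 11.92 − (2.72)² = 4.5216
SD(N) = √4.5216 ≈ 2.126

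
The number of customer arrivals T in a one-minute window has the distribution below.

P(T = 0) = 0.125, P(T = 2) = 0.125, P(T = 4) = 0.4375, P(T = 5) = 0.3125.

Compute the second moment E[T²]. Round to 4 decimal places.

15.3125

E[T²] = (0)²(0.125) + (2)²(0.125) + (4)²(0.4375) + (5)²(0.3125) = 15.3125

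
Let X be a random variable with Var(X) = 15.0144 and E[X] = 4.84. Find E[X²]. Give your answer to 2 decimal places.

E[X²] = Var(X) + (E[X])² = 15.0144 + (4.84)² = 38.44

38.44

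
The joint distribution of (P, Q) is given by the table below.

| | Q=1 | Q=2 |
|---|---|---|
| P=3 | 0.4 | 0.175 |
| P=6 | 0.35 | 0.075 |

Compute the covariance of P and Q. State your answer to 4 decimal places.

E[P] = 4.275,  E[Q] = 1.25
E[PQ] = 5.25
Cov(P,Q) = E[PQ] − E[P]E[Q] = 5.25 − (4.275)(1.25) = -0.09375

-0.0938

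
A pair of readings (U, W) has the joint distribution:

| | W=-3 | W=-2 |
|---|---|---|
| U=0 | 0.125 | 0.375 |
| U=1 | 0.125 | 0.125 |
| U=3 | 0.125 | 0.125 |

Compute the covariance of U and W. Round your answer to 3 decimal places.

E[U] = 1,  E[W] = -2.375
E[UW] = -2.5
cov(U,W) = E[UW] − E[U]E[W] = -2.5 − (1)(-2.375) = -0.125

-0.125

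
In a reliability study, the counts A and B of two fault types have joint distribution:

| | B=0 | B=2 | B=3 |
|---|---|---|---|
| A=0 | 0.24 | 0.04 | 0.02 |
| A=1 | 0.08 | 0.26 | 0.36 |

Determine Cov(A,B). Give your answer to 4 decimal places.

0.3820

E[A] = 0.7,  E[B] = 1.74
E[AB] = 1.6
Cov(A,B) = E[AB] − E[A]E[B] = 1.6 − (0.7)(1.74) = 0.382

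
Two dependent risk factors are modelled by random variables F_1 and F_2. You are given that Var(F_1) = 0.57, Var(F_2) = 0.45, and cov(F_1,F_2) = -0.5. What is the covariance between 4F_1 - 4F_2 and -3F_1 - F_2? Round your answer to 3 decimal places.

cov(4F_1 - 4F_2, -3F_1 - F_2) = (4)(-3)Var(F_1) + (-4)(-1)Var(F_2) + [(4)(-1) + (-4)(-3)]cov(F_1,F_2)
= -12·0.57 + 4·0.45 + 8·-0.5 = -9.04

-9.040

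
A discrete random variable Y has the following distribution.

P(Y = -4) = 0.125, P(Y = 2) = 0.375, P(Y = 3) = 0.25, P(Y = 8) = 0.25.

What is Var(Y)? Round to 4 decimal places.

12.7500

E[Y] = (-4)(0.125) + (2)(0.375) + (3)(0.25) + (8)(0.25) = 3
E[Y²] = (-4)²(0.125) + (2)²(0.375) + (3)²(0.25) + (8)²(0.25) = 21.75
Var(Y) = E[Y²] − (E[Y])² = 21.75 − (3)² = 12.75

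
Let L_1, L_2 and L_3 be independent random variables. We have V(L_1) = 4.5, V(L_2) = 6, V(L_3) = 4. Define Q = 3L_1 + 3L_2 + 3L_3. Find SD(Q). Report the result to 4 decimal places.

11.4237

By independence, V(Q) = (3)²V(L_1) + (3)²V(L_2) + (3)²V(L_3)
= (3)²·4.5 + (3)²·6 + (3)²·4 = 130.5
SD(Q) = √130.5 ≈ 11.4237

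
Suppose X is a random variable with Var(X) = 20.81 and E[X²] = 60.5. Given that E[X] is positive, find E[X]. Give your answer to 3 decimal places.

6.300

(E[X])² = E[X²] − Var(X) = 60.5 − 20.81 = 39.69
E[X] = √39.69 = 6.3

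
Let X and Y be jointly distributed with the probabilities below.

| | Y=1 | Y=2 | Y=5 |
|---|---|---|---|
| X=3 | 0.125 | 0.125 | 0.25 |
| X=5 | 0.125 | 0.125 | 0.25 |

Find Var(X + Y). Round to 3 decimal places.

4.188

E[X] = 4,  E[Y] = 3.25,  E[XY] = 13
Var(X) = 17 − (4)² = 1;  Var(Y) = 13.75 − (3.25)² = 3.1875
cov(X,Y) = 13 − (4)(3.25) = 0
Var(X + Y) = (1)²·1 + (1)²·3.1875 + 2·(1)·(1)·0 = 4.1875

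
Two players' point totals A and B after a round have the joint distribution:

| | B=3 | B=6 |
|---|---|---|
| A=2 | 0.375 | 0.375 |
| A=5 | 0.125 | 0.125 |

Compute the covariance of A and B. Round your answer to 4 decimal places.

0.0000

E[A] = 2.75,  E[B] = 4.5
E[AB] = 12.375
cov(A,B) = E[AB] − E[A]E[B] = 12.375 − (2.75)(4.5) = 0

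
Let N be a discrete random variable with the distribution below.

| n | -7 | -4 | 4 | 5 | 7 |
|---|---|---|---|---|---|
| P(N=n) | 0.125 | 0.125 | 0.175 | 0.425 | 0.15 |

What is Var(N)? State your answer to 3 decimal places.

22.650

E[N] = (-7)(0.125) + (-4)(0.125) + (4)(0.175) + (5)(0.425) + (7)(0.15) = 2.5
E[N²] = (-7)²(0.125) + (-4)²(0.125) + (4)²(0.175) + (5)²(0.425) + (7)²(0.15) = 28.9
Var(N) = E[N²] − (E[N])² = 28.9 − (2.5)² = 22.65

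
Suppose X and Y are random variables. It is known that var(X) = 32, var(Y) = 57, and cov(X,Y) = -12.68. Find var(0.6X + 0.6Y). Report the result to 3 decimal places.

var(0.6X + 0.6Y) = (0.6)²·var(X) + (0.6)²·var(Y) + 2·(0.6)·(0.6)·cov(X,Y)
= 0.36·32 + 0.36·57 + 0.72·-12.68 = 22.9104

22.910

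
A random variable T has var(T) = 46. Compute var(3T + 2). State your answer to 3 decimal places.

414.000

var(3T + 2) = (3)²·var(T) = 9·46 = 414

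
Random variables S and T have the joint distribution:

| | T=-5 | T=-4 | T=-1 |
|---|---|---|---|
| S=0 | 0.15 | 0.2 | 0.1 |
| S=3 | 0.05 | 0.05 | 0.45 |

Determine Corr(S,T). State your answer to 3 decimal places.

E[S] = 1.65,  E[T] = -2.55
E[ST] = -2.7
Cov(S,T) = E[ST] − E[S]E[T] = -2.7 − (1.65)(-2.55) = 1.5075
Var(S) = 2.2275,  Var(T) = 3.0475
ρ = 1.5075 / √(2.2275·3.0475) ≈ 0.579

0.579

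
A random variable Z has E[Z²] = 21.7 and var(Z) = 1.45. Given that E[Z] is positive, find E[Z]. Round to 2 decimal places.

(E[Z])² = E[Z²] − var(Z) = 21.7 − 1.45 = 20.25
E[Z] = √20.25 = 4.5

4.50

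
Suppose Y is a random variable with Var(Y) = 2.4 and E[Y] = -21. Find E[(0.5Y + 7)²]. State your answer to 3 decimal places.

E[0.5Y + 7] = 0.5·-21 + 7 = -3.5
Var(0.5Y + 7) = (0.5)²·2.4 = 0.6
E[(0.5Y + 7)²] = Var((0.5Y + 7)) + (E[(0.5Y + 7)])² = 0.6 + (-3.5)² = 12.85

12.850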